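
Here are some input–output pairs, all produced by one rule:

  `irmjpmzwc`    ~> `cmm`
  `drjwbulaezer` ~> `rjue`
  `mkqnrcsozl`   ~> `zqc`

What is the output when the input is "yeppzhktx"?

xph

The rule is to keep one character in every 3, starting at position 3 (positions 3rd, 6th, 9th, ...), then move the last character to the front.
Starting from "yeppzhktx": after the first operation, "phx"; after the second, "xph".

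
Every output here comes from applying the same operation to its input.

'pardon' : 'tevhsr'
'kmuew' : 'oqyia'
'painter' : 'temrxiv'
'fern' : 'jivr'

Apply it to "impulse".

mqtypwi

The pattern: shift every letter 4 places forward in the alphabet (wrapping around).
For "impulse" the result is "mqtypwi".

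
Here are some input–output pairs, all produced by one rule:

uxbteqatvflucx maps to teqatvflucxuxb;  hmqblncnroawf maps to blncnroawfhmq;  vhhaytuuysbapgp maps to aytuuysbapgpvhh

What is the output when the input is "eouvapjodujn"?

The transformation: move the first 3 characters to the end (rotate left by 3).
So "eouvapjodujn" becomes "vapjodujneou".

vapjodujneou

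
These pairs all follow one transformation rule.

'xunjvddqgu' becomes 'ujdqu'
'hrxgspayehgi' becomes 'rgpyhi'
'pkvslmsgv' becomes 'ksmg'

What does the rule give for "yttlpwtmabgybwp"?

tlwmbyw

Rule — keep every other character starting from the second (positions 2nd, 4th, 6th, ...).
For "yttlpwtmabgybwp" the result is "tlwmbyw".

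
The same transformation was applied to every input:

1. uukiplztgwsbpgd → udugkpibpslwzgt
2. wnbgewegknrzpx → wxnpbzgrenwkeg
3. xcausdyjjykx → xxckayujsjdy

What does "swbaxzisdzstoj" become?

sjwobtasxzzdis

Each output is the input with this applied: take characters alternately from the front and the back (1st, last, 2nd, 2nd-last, ...).
So "swbaxzisdzstoj" becomes "sjwobtasxzzdis".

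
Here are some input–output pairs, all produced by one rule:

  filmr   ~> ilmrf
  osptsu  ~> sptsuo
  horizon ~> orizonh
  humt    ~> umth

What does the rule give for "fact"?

actf

In each case the input is transformed by: move the first character to the end.
For "fact" the result is "actf".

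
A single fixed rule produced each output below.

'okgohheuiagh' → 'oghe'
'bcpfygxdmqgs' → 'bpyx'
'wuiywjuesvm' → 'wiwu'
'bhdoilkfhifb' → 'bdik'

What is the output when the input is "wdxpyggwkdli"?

wxyg

The pattern: keep every other character starting from the first (positions 1st, 3rd, 5th, ...), then keep only the first 4 characters.
Working it through for "wdxpyggwkdli": intermediate "wxygkl", final "wxyg".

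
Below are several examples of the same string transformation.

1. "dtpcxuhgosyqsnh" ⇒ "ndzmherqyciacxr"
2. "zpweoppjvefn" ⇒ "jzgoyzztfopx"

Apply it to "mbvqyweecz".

wlfaigoomj

What's happening: shift every letter 10 places forward in the alphabet (wrapping around).
So "mbvqyweecz" becomes "wlfaigoomj".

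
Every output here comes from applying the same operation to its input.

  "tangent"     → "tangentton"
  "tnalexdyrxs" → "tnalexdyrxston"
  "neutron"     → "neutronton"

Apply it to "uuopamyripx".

The transformation: append "ton".
Applying that to "uuopamyripx" gives "uuopamyripxton".

uuopamyripxton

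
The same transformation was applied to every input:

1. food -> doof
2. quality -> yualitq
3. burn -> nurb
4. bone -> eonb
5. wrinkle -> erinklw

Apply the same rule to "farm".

The pattern: swap the first and last characters.
So "farm" becomes "marf".

marf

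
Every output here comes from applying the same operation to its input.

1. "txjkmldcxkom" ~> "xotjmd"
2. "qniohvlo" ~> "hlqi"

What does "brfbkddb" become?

kdbf

The transformation: keep every other character starting from the first (positions 1st, 3rd, 5th, ...), then move the last 2 characters to the front (rotate right by 2).
For "brfbkddb", step one produces "bfkd"; step two turns that into "kdbf".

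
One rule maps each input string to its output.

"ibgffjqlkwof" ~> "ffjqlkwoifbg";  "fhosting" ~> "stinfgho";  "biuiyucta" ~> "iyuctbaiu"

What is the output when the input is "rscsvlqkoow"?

svlqkoorwsc

What's happening: swap the first and last characters, then move the first 3 characters to the end (rotate left by 3).
Working it through for "rscsvlqkoow": intermediate "wscsvlqkoor", final "svlqkoorwsc".
(Check on "ibgffjqlkwof": → "fbgffjqlkwoi" → "ffjqlkwoifbg" ✓)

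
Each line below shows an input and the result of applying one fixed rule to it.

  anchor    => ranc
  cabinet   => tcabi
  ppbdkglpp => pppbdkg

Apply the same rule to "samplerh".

The transformation: move the last character to the front, then delete the last 2 characters.
On "samplerh": the first step gives "hsampler", and the second then gives "hsampl".

hsampl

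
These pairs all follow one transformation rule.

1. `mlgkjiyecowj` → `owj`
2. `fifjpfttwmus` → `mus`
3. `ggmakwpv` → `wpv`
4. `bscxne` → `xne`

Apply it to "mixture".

What's happening: keep only the last 3 characters.
"mixture" → "ure".

ure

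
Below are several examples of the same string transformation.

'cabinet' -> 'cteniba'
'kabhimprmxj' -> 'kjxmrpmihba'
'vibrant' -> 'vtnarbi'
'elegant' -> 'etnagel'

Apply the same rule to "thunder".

Rule — reverse the string, then move the last character to the front.
"thunder" → "rednuht" → "trednuh".

trednuh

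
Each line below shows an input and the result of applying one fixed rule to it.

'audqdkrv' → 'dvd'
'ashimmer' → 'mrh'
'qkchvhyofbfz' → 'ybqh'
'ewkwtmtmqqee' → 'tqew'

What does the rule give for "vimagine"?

Each output is the input with this applied: swap the front and back halves of the string, then keep one character in every 3, starting at position 1 (positions 1st, 4th, 7th, ...).
Starting from "vimagine": after the first operation, "ginevima"; after the second, "gem".

gem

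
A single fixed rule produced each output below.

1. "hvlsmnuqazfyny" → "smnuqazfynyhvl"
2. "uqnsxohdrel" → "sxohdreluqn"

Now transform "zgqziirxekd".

In each case the input is transformed by: move the first 3 characters to the end (rotate left by 3).
On "zgqziirxekd" that produces "ziirxekdzgq".

ziirxekdzgq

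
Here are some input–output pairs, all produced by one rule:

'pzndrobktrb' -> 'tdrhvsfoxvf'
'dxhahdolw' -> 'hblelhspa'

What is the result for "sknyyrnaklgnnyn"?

worccvreopkrrcr

The transformation: shift every letter 4 places forward in the alphabet (wrapping around).
Applying that to "sknyyrnaklgnnyn" gives "worccvreopkrrcr".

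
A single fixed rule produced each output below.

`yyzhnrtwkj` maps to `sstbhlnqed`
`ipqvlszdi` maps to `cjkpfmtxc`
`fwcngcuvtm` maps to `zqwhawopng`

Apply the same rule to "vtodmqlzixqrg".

The pattern: shift every letter 6 places backward in the alphabet (wrapping around).
So "vtodmqlzixqrg" becomes "pnixgkftcrkla".

pnixgkftcrkla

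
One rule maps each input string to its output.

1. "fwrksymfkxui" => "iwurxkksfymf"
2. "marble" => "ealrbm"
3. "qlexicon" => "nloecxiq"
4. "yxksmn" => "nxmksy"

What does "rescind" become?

densicr

Each output is the input with this applied: take characters alternately from the front and the back (1st, last, 2nd, 2nd-last, ...), then move the first character to the end.
On "rescind": the first step gives "rdensic", and the second then gives "densicr".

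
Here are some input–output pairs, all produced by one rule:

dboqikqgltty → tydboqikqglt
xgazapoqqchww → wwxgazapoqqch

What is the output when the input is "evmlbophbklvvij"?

The pattern: move the last 2 characters to the front (rotate right by 2).
"evmlbophbklvvij" → "ijevmlbophbklvv".

ijevmlbophbklvv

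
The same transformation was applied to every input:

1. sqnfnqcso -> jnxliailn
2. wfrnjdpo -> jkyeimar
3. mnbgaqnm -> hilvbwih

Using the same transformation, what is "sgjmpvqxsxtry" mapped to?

tmosnslqkhebn

What's happening: reverse the string, then shift every letter 5 places backward in the alphabet (wrapping around).
"sgjmpvqxsxtry" → "yrtxsxqvpmjgs" → "tmosnslqkhebn".
(Check on "mnbgaqnm": → "mnqagbnm" → "hilvbwih" ✓)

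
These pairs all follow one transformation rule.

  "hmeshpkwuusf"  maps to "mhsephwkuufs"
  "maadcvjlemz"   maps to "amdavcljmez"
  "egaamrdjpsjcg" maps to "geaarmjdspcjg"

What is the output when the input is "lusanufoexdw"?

Rule — swap each adjacent pair of characters (1↔2, 3↔4, ...).
"lusanufoexdw" → "ulasunofxewd".

ulasunofxewd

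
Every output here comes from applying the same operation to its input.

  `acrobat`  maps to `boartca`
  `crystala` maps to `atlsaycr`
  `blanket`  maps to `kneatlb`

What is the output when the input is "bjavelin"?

The rule is to move the last 3 characters to the front (rotate right by 3), then take characters alternately from the front and the back (1st, last, 2nd, 2nd-last, ...).
Starting from "bjavelin": after the first operation, "linbjave"; after the second, "leivnabj".

leivnabj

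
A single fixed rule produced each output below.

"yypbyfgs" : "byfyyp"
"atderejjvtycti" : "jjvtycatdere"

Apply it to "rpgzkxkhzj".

What's happening: delete the last 2 characters, then swap the front and back halves of the string.
Applying both steps to "rpgzkxkhzj": "rpgzkxkh", then "kxkhrpgz".

kxkhrpgz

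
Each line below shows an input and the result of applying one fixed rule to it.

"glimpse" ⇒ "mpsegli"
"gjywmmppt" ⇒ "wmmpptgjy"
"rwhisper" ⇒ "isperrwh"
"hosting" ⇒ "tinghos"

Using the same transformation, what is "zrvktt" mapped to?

kttzrv

The transformation: move the first 3 characters to the end (rotate left by 3).
Doing the same to "zrvktt": "kttzrv".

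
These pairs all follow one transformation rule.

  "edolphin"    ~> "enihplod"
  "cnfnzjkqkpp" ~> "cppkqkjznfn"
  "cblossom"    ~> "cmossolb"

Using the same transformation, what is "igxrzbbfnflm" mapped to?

imlfnfbbzrxg

The transformation: reverse the string, then move the last character to the front.
"igxrzbbfnflm" → "mlfnfbbzrxgi" → "imlfnfbbzrxg".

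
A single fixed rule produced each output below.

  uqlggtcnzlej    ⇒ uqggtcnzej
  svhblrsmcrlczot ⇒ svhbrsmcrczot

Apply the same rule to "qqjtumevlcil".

The transformation: remove every "l".
So "qqjtumevlcil" becomes "qqjtumevci".

qqjtumevci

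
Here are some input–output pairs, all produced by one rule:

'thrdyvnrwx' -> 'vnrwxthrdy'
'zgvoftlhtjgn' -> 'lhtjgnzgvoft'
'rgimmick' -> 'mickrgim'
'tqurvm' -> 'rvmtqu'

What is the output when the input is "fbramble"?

mblefbra

In each case the input is transformed by: swap the front and back halves of the string.
For "fbramble" the result is "mblefbra".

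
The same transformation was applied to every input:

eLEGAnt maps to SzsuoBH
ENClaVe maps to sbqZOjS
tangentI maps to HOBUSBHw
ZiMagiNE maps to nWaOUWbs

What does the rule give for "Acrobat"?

oQFCPOH

What's happening: shift every letter 12 places backward in the alphabet (wrapping around), then flip the case of every letter.
For "Acrobat", step one produces "Oqfcpoh"; step two turns that into "oQFCPOH".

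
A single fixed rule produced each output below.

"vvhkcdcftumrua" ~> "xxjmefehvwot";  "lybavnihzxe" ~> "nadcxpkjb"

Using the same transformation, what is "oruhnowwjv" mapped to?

qtwjpqyy

Each output is the input with this applied: shift every letter 2 places forward in the alphabet (wrapping around), then delete the last 2 characters.
Applying both steps to "oruhnowwjv": "qtwjpqyylx", then "qtwjpqyy".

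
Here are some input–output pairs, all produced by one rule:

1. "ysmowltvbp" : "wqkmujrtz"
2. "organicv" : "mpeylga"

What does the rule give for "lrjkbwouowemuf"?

jphizumsmucks

In each case the input is transformed by: delete the last character, then shift every letter 2 places backward in the alphabet (wrapping around).
For "lrjkbwouowemuf", step one produces "lrjkbwouowemu"; step two turns that into "jphizumsmucks".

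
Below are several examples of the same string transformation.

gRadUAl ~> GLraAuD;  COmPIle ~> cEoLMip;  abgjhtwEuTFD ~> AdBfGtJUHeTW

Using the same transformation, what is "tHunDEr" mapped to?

Looking at the pairs, the operation is to take characters alternately from the front and the back (1st, last, 2nd, 2nd-last, ...), then flip the case of every letter.
Applying both steps to "tHunDEr": "trHEuDn", then "TRheUdN".
(Check on "gRadUAl": → "glRAaUd" → "GLraAuD" ✓)

TRheUdN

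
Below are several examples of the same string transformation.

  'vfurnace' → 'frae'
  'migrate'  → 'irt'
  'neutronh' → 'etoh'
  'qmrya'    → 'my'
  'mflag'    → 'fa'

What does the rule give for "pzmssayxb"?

zsax

The transformation: keep every other character starting from the second (positions 2nd, 4th, 6th, ...).
On "pzmssayxb" that produces "zsax".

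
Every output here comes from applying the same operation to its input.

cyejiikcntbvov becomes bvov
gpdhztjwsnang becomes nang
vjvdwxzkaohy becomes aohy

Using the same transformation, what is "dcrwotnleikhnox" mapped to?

In each case the input is transformed by: keep only the last 4 characters.
So "dcrwotnleikhnox" becomes "hnox".

hnox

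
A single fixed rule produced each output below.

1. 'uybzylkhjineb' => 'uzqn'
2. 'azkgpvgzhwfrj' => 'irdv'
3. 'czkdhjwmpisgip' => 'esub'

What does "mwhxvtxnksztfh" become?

lfrt

Looking at the pairs, the operation is to shift every letter 12 places forward in the alphabet (wrapping around), then keep only the last 4 characters.
Applying both steps to "mwhxvtxnksztfh": "yitjhfjzwelfrt", then "lfrt".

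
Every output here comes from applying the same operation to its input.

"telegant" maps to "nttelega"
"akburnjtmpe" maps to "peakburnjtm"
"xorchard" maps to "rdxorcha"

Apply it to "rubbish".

In each case the input is transformed by: move the last 2 characters to the front (rotate right by 2).
On "rubbish" that produces "shrubbi".

shrubbi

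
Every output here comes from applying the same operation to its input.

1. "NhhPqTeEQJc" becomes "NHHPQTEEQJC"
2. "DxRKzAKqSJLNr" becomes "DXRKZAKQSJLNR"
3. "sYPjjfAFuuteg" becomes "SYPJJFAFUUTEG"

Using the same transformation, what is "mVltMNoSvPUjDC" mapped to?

MVLTMNOSVPUJDC

Looking at the pairs, the operation is to convert every letter to uppercase.
So "mVltMNoSvPUjDC" becomes "MVLTMNOSVPUJDC".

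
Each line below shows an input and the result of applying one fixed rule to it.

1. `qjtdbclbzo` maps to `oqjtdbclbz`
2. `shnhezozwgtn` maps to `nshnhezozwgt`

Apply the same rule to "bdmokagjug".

gbdmokagju

Looking at the pairs, the operation is to move the last character to the front.
For "bdmokagjug" the result is "gbdmokagju".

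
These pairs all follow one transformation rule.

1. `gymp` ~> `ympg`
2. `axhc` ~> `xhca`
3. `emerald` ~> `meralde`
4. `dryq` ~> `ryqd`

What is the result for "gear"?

earg

The transformation: move the first character to the end.
"gear" → "earg".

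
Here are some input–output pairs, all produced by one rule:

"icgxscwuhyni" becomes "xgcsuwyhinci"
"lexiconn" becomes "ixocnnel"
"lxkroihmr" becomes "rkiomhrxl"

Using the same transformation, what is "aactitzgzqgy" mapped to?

Each output is the input with this applied: swap each adjacent pair of characters (1↔2, 3↔4, ...), then move the first 2 characters to the end (rotate left by 2).
On "aactitzgzqgy": the first step gives "aatctigzqzyg", and the second then gives "tctigzqzygaa".

tctigzqzygaa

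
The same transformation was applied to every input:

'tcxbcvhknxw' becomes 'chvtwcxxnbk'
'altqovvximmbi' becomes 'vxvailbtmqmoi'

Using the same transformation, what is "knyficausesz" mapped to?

ucakznsyefsi

Looking at the pairs, the operation is to take characters alternately from the front and the back (1st, last, 2nd, 2nd-last, ...), then move the last 3 characters to the front (rotate right by 3).
For "knyficausesz", step one produces "kznsyefsiuca"; step two turns that into "ucakznsyefsi".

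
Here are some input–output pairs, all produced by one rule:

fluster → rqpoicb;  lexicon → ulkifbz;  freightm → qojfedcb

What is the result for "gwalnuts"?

trqpkidx

The pattern: sort the characters into reverse alphabetical order, then shift every letter 3 places backward in the alphabet (wrapping around).
Working it through for "gwalnuts": intermediate "wutsnlga", final "trqpkidx".
(Check on "lexicon": → "xonliec" → "ulkifbz" ✓)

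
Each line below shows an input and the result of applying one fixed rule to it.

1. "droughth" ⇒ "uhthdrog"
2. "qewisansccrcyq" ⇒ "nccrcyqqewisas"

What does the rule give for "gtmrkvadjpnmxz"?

ajpnmxzgtmrkvd

The rule is to swap the front and back halves of the string, then swap the first and last characters.
"gtmrkvadjpnmxz" → "ajpnmxzgtmrkvd".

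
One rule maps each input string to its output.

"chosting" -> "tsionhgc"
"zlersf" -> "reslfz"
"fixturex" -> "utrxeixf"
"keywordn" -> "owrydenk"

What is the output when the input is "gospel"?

pseolg

What's happening: swap the front and back halves of the string, then take characters alternately from the front and the back (1st, last, 2nd, 2nd-last, ...).
Working it through for "gospel": intermediate "pelgos", final "pseolg".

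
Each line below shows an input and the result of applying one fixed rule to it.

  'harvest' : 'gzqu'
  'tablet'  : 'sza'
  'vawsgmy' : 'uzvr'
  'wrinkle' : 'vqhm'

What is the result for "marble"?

What's happening: shift every letter 1 place backward in the alphabet (wrapping around), then delete the last 3 characters.
"marble" → "lzqakd" → "lzq".

lzq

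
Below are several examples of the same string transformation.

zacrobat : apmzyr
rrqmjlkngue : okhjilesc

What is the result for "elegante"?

ceylrc

The pattern: delete the first 2 characters, then shift every letter 2 places backward in the alphabet (wrapping around).
On "elegante" that produces "ceylrc".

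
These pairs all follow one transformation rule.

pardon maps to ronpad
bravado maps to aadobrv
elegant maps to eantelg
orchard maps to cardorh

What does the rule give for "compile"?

milecop

The transformation: move the first 3 characters to the end (rotate left by 3), then swap the first and last characters.
On "compile" that produces "milecop".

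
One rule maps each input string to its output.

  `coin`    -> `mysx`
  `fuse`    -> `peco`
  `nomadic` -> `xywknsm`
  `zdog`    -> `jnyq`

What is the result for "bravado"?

In each case the input is transformed by: shift every letter 10 places forward in the alphabet (wrapping around).
"bravado" → "lbkfkny".

lbkfkny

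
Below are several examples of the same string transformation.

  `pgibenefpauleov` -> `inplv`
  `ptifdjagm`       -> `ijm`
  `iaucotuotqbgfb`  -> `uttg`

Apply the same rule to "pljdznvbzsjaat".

jnza

In each case the input is transformed by: keep one character in every 3, starting at position 3 (positions 3rd, 6th, 9th, ...).
So "pljdznvbzsjaat" becomes "jnza".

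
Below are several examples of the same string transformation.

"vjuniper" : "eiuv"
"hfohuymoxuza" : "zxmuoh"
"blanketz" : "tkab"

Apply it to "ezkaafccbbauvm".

vabcake

What's happening: keep every other character starting from the first (positions 1st, 3rd, 5th, ...), then reverse the string.
Applying both steps to "ezkaafccbbauvm": "ekacbav", then "vabcake".
(Check on "hfohuymoxuza": → "houmxz" → "zxmuoh" ✓)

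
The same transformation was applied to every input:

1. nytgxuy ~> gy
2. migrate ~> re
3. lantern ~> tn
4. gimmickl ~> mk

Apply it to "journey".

What's happening: move the first character to the end, then keep one character in every 3, starting at position 3 (positions 3rd, 6th, 9th, ...).
For "journey", step one produces "ourneyj"; step two turns that into "ry".

ry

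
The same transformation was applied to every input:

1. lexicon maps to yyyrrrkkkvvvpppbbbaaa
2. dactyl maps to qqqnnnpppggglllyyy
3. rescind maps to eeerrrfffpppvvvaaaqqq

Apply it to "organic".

The transformation: repeat every character 3 times, then shift every letter 13 places forward in the alphabet (wrapping around) — i.e. ROT13.
Working it through for "organic": intermediate "ooorrrgggaaannniiiccc", final "bbbeeetttnnnaaavvvppp".

bbbeeetttnnnaaavvvppp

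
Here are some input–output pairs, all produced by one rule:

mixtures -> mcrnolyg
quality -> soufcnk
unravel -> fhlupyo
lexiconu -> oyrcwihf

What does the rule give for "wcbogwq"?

What's happening: shift every letter 6 places backward in the alphabet (wrapping around), then swap the first and last characters.
Applying both steps to "wcbogwq": "qwviaqk", then "kwviaqq".

kwviaqq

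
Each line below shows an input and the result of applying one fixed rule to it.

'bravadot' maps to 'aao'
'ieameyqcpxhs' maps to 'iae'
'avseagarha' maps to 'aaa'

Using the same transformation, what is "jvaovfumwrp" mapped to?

au

In each case the input is transformed by: keep every other character starting from the first (positions 1st, 3rd, 5th, ...), then keep only the vowels.
For "jvaovfumwrp" the result is "au".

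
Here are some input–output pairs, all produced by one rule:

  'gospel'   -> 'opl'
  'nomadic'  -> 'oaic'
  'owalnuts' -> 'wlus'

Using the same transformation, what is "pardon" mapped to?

adn

What's happening: swap each adjacent pair of characters (1↔2, 3↔4, ...), then keep every other character starting from the first (positions 1st, 3rd, 5th, ...).
Working it through for "pardon": intermediate "apdrno", final "adn".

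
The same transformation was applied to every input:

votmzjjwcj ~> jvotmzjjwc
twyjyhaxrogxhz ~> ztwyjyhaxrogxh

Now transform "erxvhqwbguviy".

yerxvhqwbguvi

What's happening: move the last character to the front.
So "erxvhqwbguviy" becomes "yerxvhqwbguvi".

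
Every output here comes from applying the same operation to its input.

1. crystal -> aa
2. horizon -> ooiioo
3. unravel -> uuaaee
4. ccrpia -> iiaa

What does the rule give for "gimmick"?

Rule — double every character, then keep only the vowels.
Applying both steps to "gimmick": "ggiimmmmiicckk", then "iiii".
(Check on "unravel": → "uunnrraavveell" → "uuaaee" ✓)

iiii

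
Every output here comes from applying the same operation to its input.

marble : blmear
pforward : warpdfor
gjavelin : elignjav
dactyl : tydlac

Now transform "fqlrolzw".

olzfwqlr

What's happening: swap the first and last characters, then swap the front and back halves of the string.
On "fqlrolzw": the first step gives "wqlrolzf", and the second then gives "olzfwqlr".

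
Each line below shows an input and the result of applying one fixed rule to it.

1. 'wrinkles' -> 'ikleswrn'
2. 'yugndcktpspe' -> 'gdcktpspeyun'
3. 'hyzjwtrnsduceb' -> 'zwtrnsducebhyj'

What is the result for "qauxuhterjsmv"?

Looking at the pairs, the operation is to move the first 3 characters to the end (rotate left by 3), then swap the first and last characters.
"qauxuhterjsmv" → "uuhterjsmvqax".

uuhterjsmvqax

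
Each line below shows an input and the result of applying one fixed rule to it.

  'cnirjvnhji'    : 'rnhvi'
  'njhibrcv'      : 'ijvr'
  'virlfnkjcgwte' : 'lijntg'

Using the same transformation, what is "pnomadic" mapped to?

The pattern: keep every other character starting from the second (positions 2nd, 4th, 6th, ...), then swap each adjacent pair of characters (1↔2, 3↔4, ...).
Starting from "pnomadic": after the first operation, "nmdc"; after the second, "mncd".

mncd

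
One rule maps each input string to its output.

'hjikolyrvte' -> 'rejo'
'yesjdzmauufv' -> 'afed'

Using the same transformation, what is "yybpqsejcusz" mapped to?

jsyq

In each case the input is transformed by: keep one character in every 3, starting at position 2 (positions 2nd, 5th, 8th, ...), then move the last 2 characters to the front (rotate right by 2).
On "yybpqsejcusz": the first step gives "yqjs", and the second then gives "jsyq".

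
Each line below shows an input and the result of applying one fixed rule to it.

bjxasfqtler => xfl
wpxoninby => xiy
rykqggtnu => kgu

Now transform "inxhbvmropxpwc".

xvop

Looking at the pairs, the operation is to keep one character in every 3, starting at position 3 (positions 3rd, 6th, 9th, ...).
"inxhbvmropxpwc" → "xvop".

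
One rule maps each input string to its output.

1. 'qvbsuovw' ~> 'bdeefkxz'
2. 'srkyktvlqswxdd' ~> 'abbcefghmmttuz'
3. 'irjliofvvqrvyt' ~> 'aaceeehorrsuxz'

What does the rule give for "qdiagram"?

What's happening: shift every letter 9 places forward in the alphabet (wrapping around), then sort the characters into alphabetical order.
On "qdiagram" that produces "ajjmprvz".

ajjmprvz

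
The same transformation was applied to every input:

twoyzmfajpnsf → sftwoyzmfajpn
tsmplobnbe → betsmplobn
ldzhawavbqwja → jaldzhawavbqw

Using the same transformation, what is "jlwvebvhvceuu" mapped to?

uujlwvebvhvce

Looking at the pairs, the operation is to move the last 2 characters to the front (rotate right by 2).
Doing the same to "jlwvebvhvceuu": "uujlwvebvhvce".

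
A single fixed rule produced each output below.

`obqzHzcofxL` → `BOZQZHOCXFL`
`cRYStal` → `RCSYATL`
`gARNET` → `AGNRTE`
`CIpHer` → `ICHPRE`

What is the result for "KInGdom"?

IKGNODM

The rule is to swap each adjacent pair of characters (1↔2, 3↔4, ...), then convert every letter to uppercase.
Starting from "KInGdom": after the first operation, "IKGnodm"; after the second, "IKGNODM".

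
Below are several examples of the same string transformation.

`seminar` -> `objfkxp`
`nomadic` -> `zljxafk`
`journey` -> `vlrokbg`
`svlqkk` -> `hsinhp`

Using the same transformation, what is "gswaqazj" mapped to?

gptxnxwd

The transformation: swap the first and last characters, then shift every letter 3 places backward in the alphabet (wrapping around).
So "gswaqazj" becomes "gptxnxwd".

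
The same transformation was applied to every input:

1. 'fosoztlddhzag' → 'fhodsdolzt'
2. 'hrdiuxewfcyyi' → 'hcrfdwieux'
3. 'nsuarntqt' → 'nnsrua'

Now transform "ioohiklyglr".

iyolokhi

In each case the input is transformed by: delete the last 3 characters, then take characters alternately from the front and the back (1st, last, 2nd, 2nd-last, ...).
For "ioohiklyglr", step one produces "ioohikly"; step two turns that into "iyolokhi".
(Check on "hrdiuxewfcyyi": → "hrdiuxewfc" → "hcrfdwieux" ✓)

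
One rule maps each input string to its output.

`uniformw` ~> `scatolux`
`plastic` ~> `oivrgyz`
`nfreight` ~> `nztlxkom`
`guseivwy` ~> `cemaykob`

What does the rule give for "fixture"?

xklodza

Each output is the input with this applied: move the last 2 characters to the front (rotate right by 2), then shift every letter 6 places forward in the alphabet (wrapping around).
Working it through for "fixture": intermediate "refixtu", final "xklodza".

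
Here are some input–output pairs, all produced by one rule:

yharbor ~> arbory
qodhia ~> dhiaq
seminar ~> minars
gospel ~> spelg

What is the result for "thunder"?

Looking at the pairs, the operation is to move the first 2 characters to the end (rotate left by 2), then delete the last character.
Doing the same to "thunder": "undert".
(Check on "qodhia": → "dhiaqo" → "dhiaq" ✓)

undert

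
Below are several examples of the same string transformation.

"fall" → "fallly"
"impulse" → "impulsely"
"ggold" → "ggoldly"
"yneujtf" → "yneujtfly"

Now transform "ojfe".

ojfely

In each case the input is transformed by: append "ly".
So "ojfe" becomes "ojfely".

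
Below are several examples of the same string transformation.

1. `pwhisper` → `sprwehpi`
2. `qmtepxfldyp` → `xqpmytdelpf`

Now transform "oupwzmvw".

zowuvpmw

What's happening: take characters alternately from the front and the back (1st, last, 2nd, 2nd-last, ...), then move the last character to the front.
On "oupwzmvw": the first step gives "owuvpmwz", and the second then gives "zowuvpmw".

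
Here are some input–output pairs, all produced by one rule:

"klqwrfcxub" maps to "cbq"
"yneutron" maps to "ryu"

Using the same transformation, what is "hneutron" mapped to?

Rule — swap the front and back halves of the string, then keep one character in every 3, starting at position 2 (positions 2nd, 5th, 8th, ...).
Applying both steps to "hneutron": "tronhneu", then "rhu".

rhu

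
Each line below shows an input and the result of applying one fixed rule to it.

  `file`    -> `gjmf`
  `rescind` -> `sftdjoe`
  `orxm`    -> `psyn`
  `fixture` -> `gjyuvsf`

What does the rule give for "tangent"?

ubohfou

The transformation: shift every letter 1 place forward in the alphabet (wrapping around).
"tangent" → "ubohfou".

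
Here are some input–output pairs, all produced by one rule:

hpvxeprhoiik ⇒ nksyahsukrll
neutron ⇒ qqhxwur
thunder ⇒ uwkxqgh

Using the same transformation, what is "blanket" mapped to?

The transformation: move the last character to the front, then shift every letter 3 places forward in the alphabet (wrapping around).
Applying both steps to "blanket": "tblanke", then "weodqnh".
(Check on "hpvxeprhoiik": → "khpvxeprhoii" → "nksyahsukrll" ✓)

weodqnh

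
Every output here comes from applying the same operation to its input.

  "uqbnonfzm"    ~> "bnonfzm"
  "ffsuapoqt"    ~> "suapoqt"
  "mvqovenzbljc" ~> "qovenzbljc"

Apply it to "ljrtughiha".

rtughiha

The pattern: delete the first 2 characters.
Applying that to "ljrtughiha" gives "rtughiha".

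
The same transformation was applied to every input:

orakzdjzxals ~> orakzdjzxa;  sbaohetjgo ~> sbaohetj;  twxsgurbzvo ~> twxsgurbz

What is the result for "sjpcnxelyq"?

sjpcnxel

The pattern: delete the last 2 characters.
Applying that to "sjpcnxelyq" gives "sjpcnxel".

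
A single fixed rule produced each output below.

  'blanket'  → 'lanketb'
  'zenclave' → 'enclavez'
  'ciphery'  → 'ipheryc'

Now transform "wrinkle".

rinklew

Rule — move the first character to the end.
Applying that to "wrinkle" gives "rinklew".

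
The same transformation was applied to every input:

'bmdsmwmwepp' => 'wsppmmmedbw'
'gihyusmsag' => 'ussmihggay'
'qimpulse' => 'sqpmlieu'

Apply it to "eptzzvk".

The transformation: sort the characters into reverse alphabetical order, then move the first character to the end.
On "eptzzvk": the first step gives "zzvtpke", and the second then gives "zvtpkez".

zvtpkez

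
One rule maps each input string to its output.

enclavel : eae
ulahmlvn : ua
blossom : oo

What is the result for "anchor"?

Looking at the pairs, the operation is to keep only the vowels.
Doing the same to "anchor": "ao".

ao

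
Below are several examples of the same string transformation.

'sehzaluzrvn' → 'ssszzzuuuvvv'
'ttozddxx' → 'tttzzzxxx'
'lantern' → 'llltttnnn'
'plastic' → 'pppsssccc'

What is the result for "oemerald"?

Looking at the pairs, the operation is to keep one character in every 3, starting at position 1 (positions 1st, 4th, 7th, ...), then repeat every character 3 times.
Doing the same to "oemerald": "oooeeelll".

oooeeelll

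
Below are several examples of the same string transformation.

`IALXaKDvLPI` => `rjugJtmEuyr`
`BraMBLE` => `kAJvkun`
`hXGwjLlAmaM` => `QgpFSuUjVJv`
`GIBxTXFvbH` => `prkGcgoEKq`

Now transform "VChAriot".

elQjARXC

Each output is the input with this applied: flip the case of every letter, then shift every letter 9 places forward in the alphabet (wrapping around).
"VChAriot" → "elQjARXC".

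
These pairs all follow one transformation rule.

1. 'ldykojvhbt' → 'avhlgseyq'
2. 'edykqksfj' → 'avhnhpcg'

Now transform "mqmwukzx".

njtrhwu

Looking at the pairs, the operation is to delete the first character, then shift every letter 3 places backward in the alphabet (wrapping around).
Applying both steps to "mqmwukzx": "qmwukzx", then "njtrhwu".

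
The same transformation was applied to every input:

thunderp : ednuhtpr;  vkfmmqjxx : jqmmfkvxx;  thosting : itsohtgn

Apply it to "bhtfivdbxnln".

The rule is to move the last 2 characters to the front (rotate right by 2), then reverse the string.
Applying that to "bhtfivdbxnln" gives "nxbdvifthbnl".
(Check on "thosting": → "ngthosti" → "itsohtgn" ✓)

nxbdvifthbnl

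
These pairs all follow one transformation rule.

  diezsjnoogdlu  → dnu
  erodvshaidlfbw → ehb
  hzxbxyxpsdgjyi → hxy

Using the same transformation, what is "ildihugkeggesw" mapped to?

igs

What's happening: keep every other character starting from the first (positions 1st, 3rd, 5th, ...), then keep one character in every 3, starting at position 1 (positions 1st, 4th, 7th, ...).
Applying that to "ildihugkeggesw" gives "igs".
(Check on "diezsjnoogdlu": → "desnodu" → "dnu" ✓)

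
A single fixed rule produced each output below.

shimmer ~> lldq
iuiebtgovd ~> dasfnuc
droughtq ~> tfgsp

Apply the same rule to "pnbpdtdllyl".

ocsckkxk

The transformation: shift every letter 1 place backward in the alphabet (wrapping around), then delete the first 3 characters.
Applying both steps to "pnbpdtdllyl": "omaocsckkxk", then "ocsckkxk".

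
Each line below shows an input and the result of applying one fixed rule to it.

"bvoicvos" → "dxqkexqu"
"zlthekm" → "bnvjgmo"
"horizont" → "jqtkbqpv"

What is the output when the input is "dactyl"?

fcevan

Rule — shift every letter 2 places forward in the alphabet (wrapping around).
Applying that to "dactyl" gives "fcevan".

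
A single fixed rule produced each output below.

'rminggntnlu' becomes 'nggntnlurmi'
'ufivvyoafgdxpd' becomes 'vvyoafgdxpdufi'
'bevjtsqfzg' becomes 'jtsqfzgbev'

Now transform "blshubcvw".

Looking at the pairs, the operation is to move the first 3 characters to the end (rotate left by 3).
For "blshubcvw" the result is "hubcvwbls".

hubcvwbls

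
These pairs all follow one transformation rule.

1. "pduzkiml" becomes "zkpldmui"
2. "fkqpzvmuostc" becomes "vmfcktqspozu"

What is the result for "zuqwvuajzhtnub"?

Rule — take characters alternately from the front and the back (1st, last, 2nd, 2nd-last, ...), then move the last 2 characters to the front (rotate right by 2).
Applying both steps to "zuqwvuajzhtnub": "zbuuqnwtvhuzaj", then "ajzbuuqnwtvhuz".

ajzbuuqnwtvhuz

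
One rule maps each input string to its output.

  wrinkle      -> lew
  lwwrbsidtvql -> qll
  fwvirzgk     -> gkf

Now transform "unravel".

elu

Rule — move the first character to the end, then keep only the last 3 characters.
Working it through for "unravel": intermediate "nravelu", final "elu".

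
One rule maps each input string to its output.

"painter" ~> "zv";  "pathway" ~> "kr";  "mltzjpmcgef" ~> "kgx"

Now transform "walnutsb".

ck

In each case the input is transformed by: shift every letter 9 places backward in the alphabet (wrapping around), then keep one character in every 3, starting at position 3 (positions 3rd, 6th, 9th, ...).
Doing the same to "walnutsb": "ck".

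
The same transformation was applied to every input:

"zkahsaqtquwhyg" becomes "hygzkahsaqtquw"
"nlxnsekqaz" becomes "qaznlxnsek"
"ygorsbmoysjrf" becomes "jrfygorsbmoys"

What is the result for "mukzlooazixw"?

In each case the input is transformed by: move the last 3 characters to the front (rotate right by 3).
So "mukzlooazixw" becomes "ixwmukzlooaz".

ixwmukzlooaz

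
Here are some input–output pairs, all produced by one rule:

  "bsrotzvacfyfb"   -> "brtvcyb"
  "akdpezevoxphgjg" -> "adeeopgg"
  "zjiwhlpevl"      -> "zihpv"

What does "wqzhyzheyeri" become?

wzyhyr

Looking at the pairs, the operation is to keep every other character starting from the first (positions 1st, 3rd, 5th, ...).
Doing the same to "wqzhyzheyeri": "wzyhyr".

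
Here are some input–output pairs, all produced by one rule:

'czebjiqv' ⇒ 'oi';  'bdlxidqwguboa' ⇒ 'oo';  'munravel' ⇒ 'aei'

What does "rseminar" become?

Each output is the input with this applied: shift every letter 13 places forward in the alphabet (wrapping around) — i.e. ROT13, then keep only the vowels.
Applying both steps to "rseminar": "efrzvane", then "eae".

eae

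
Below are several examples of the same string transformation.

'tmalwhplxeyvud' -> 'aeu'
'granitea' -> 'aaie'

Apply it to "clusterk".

The transformation: swap the first and last characters, then keep only the vowels.
For "clusterk" the result is "ue".

ue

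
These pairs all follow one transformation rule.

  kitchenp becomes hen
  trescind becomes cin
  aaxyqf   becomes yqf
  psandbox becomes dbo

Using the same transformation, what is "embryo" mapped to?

ryo

The rule is to swap the front and back halves of the string, then keep only the first 3 characters.
"embryo" → "ryoemb" → "ryo".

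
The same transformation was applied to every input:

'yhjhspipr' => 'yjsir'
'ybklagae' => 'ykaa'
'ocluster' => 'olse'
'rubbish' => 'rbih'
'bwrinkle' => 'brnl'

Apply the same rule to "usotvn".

uov

The pattern: keep every other character starting from the first (positions 1st, 3rd, 5th, ...).
"usotvn" → "uov".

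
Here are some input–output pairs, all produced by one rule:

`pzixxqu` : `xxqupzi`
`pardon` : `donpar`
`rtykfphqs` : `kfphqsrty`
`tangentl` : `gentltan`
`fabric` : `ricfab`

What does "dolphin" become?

phindol

Looking at the pairs, the operation is to move the first 3 characters to the end (rotate left by 3).
"dolphin" → "phindol".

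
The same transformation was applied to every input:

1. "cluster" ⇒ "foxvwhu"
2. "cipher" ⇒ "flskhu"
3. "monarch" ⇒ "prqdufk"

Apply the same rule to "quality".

The rule is to shift every letter 3 places forward in the alphabet (wrapping around).
"quality" → "txdolwb".

txdolwb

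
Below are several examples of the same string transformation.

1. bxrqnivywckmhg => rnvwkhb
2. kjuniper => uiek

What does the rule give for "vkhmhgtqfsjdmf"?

Looking at the pairs, the operation is to keep every other character starting from the first (positions 1st, 3rd, 5th, ...), then move the first character to the end.
For "vkhmhgtqfsjdmf", step one produces "vhhtfjm"; step two turns that into "hhtfjmv".
(Check on "bxrqnivywckmhg": → "brnvwkh" → "rnvwkhb" ✓)

hhtfjmv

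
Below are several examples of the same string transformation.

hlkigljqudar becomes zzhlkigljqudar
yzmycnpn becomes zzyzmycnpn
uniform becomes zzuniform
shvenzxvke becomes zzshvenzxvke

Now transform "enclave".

zzenclave

Rule — prepend "zz".
For "enclave" the result is "zzenclave".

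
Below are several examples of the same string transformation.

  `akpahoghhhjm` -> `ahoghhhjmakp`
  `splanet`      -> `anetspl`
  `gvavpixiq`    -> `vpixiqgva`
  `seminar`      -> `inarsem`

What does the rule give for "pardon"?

Each output is the input with this applied: move the first 3 characters to the end (rotate left by 3).
On "pardon" that produces "donpar".

donpar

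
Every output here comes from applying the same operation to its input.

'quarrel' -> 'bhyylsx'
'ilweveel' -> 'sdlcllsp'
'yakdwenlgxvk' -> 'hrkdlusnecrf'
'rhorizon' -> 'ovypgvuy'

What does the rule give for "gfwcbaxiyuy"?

mdjihepfbfn

The pattern: move the first character to the end, then shift every letter 7 places forward in the alphabet (wrapping around).
On "gfwcbaxiyuy": the first step gives "fwcbaxiyuyg", and the second then gives "mdjihepfbfn".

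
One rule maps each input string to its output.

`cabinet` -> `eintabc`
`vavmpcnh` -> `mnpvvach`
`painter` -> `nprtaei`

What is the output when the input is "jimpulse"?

lmpsueij

Each output is the input with this applied: sort the characters into alphabetical order, then move the first 3 characters to the end (rotate left by 3).
On "jimpulse": the first step gives "eijlmpsu", and the second then gives "lmpsueij".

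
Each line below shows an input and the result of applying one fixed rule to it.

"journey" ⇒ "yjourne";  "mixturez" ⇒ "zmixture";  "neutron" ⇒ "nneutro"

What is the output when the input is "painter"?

rpainte

In each case the input is transformed by: move the last character to the front.
On "painter" that produces "rpainte".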